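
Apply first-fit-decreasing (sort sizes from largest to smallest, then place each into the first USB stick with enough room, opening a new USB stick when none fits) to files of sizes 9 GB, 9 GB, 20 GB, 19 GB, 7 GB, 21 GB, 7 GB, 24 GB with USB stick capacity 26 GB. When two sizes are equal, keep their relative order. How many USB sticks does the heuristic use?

Sorted descending: 24, 21, 20, 19, 9, 9, 7, 7.
  24 → USB stick 1 (new)  [load 24/26]
  21 → USB stick 2 (new)  [load 21/26]
  20 → USB stick 3 (new)  [load 20/26]
  19 → USB stick 4 (new)  [load 19/26]
  9 → USB stick 5 (new)  [load 9/26]
  9 → USB stick 5  [load 18/26]
  7 → USB stick 4  [load 26/26]
  7 → USB stick 5  [load 25/26]
5 USB sticks opened.

5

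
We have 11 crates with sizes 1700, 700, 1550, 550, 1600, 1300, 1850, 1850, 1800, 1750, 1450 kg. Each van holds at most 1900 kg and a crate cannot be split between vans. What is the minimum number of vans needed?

10

Total = 1850 + 1850 + 1800 + 1750 + 1700 + 1600 + 1550 + 1450 + 1300 + 700 + 550 = 16100 kg.
Lower bound: ⌈16100/1900⌉ = 9 vans.
A packing using 10 vans:
  van 1: 1850 = 1850
  van 2: 1850 = 1850
  van 3: 1800 = 1800
  van 4: 1750 = 1750
  van 5: 1700 = 1700
  van 6: 1600 = 1600
  van 7: 1550 = 1550
  van 8: 1450 = 1450
  van 9: 1300 + 550 = 1850
  van 10: 700 = 700
No arrangement into 9 vans stays within capacity, so 10 is optimal.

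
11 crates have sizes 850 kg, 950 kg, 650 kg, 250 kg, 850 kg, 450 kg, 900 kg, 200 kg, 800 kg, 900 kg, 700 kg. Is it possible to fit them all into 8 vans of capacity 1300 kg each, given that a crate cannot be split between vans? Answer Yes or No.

A valid assignment using 8 vans:
  van 1: 950 + 250 = 1200
  van 2: 900 + 200 = 1100
  van 3: 900 = 900
  van 4: 850 + 450 = 1300
  van 5: 850 = 850
  van 6: 800 = 800
  van 7: 700 = 700
  van 8: 650 = 650
Every load is within 1300 kg, so 8 vans suffice.

Yes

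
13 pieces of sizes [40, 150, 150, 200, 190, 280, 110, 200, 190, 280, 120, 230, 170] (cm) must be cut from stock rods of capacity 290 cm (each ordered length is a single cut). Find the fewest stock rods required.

Total = 280 + 280 + 230 + 200 + 200 + 190 + 190 + 170 + 150 + 150 + 120 + 110 + 40 = 2310 cm.
Lower bound: ⌈2310/290⌉ = 8 stock rods.
Also, 10 pieces each exceed 145 cm, and no two of those can share a stock rod, so at least 10 stock rods are needed.
A packing using 10 stock rods:
  stock rod 1: 280 = 280
  stock rod 2: 280 = 280
  stock rod 3: 230 + 40 = 270
  stock rod 4: 200 = 200
  stock rod 5: 200 = 200
  stock rod 6: 190 = 190
  stock rod 7: 190 = 190
  stock rod 8: 170 + 120 = 290
  stock rod 9: 150 + 110 = 260
  stock rod 10: 150 = 150
This matches the lower bound, so 10 is optimal.

10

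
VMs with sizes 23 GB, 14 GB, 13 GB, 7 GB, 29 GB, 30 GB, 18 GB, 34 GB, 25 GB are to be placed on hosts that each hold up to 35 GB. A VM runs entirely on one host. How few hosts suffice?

7

Total = 34 + 30 + 29 + 25 + 23 + 18 + 14 + 13 + 7 = 193 GB.
Lower bound: ⌈193/35⌉ = 6 hosts.
A packing using 7 hosts:
  host 1: 34 = 34
  host 2: 30 = 30
  host 3: 29 = 29
  host 4: 25 + 7 = 32
  host 5: 23 = 23
  host 6: 18 + 14 = 32
  host 7: 13 = 13
No arrangement into 6 hosts stays within capacity, so 7 is optimal.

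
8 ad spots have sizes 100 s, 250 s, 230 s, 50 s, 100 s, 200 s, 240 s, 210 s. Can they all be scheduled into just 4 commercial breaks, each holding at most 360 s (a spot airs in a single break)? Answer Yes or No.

Total = 1380 s; ⌈1380/360⌉ = 4.
5 ad spots each exceed half the capacity and cannot share a break, forcing at least 5 commercial breaks.
At least 5 commercial breaks are required, but only 4 are allowed.

No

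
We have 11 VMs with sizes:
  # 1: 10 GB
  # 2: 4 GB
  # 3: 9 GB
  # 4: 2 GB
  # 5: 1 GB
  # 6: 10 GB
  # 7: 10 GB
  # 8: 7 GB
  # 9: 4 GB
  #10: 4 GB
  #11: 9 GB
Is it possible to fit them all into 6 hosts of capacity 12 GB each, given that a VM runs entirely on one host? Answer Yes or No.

No

Total = 70 GB; ⌈70/12⌉ = 6.
The bound of 6 does not rule out 6, but exhaustive search shows no assignment into 6 hosts of capacity 12 GB exists — the minimum is 7.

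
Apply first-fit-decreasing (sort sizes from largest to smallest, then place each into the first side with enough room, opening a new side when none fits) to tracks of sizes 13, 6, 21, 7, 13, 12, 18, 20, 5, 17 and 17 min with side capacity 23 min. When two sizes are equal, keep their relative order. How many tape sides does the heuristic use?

8

Sorted descending: 21, 20, 18, 17, 17, 13, 13, 12, 7, 6, 5.
  21 → side 1 (new)  [load 21/23]
  20 → side 2 (new)  [load 20/23]
  18 → side 3 (new)  [load 18/23]
  17 → side 4 (new)  [load 17/23]
  17 → side 5 (new)  [load 17/23]
  13 → side 6 (new)  [load 13/23]
  13 → side 7 (new)  [load 13/23]
  12 → side 8 (new)  [load 12/23]
  7 → side 6  [load 20/23]
  6 → side 4  [load 23/23]
  5 → side 3  [load 23/23]
8 tape sides opened.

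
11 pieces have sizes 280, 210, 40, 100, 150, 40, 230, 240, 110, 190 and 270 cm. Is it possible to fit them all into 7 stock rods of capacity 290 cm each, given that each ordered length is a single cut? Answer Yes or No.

A valid assignment using 7 stock rods:
  stock rod 1: 280 = 280
  stock rod 2: 270 = 270
  stock rod 3: 240 + 40 = 280
  stock rod 4: 230 + 40 = 270
  stock rod 5: 210 = 210
  stock rod 6: 190 + 100 = 290
  stock rod 7: 150 + 110 = 260
Every load is within 290 cm, so 7 stock rods suffice.

Yes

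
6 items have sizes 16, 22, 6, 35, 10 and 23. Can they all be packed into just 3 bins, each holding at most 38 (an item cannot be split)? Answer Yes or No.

No

Total = 112; ⌈112/38⌉ = 3.
The bound of 3 does not rule out 3, but exhaustive search shows no assignment into 3 bins of capacity 38 exists — the minimum is 4.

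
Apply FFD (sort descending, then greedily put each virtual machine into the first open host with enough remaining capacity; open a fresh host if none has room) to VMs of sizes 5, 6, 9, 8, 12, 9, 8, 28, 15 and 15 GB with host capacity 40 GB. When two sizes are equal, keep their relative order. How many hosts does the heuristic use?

Sorted descending: 28, 15, 15, 12, 9, 9, 8, 8, 6, 5.
  28 → host 1 (new)  [load 28/40]
  15 → host 2 (new)  [load 15/40]
  15 → host 2  [load 30/40]
  12 → host 1  [load 40/40]
  9 → host 2  [load 39/40]
  9 → host 3 (new)  [load 9/40]
  8 → host 3  [load 17/40]
  8 → host 3  [load 25/40]
  6 → host 3  [load 31/40]
  5 → host 3  [load 36/40]
3 hosts opened.

3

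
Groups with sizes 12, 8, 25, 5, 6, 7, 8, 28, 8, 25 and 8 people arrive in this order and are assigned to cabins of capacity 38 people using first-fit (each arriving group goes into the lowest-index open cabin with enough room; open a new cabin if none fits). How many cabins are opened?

4

  12 → cabin 1 (new)  [load 12/38]
  8 → cabin 1  [load 20/38]
  25 → cabin 2 (new)  [load 25/38]
  5 → cabin 1  [load 25/38]
  6 → cabin 1  [load 31/38]
  7 → cabin 1  [load 38/38]
  8 → cabin 2  [load 33/38]
  28 → cabin 3 (new)  [load 28/38]
  8 → cabin 3  [load 36/38]
  25 → cabin 4 (new)  [load 25/38]
  8 → cabin 4  [load 33/38]
4 cabins opened.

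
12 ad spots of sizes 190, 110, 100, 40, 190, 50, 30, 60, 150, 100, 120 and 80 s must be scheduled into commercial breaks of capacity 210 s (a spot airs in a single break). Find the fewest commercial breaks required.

6

Total = 190 + 190 + 150 + 120 + 110 + 100 + 100 + 80 + 60 + 50 + 40 + 30 = 1220 s.
Lower bound: ⌈1220/210⌉ = 6 commercial breaks.
A packing using 6 commercial breaks:
  break 1: 190 = 190
  break 2: 190 = 190
  break 3: 150 + 60 = 210
  break 4: 120 + 50 + 40 = 210
  break 5: 110 + 100 = 210
  break 6: 100 + 80 + 30 = 210
This matches the lower bound, so 6 is optimal.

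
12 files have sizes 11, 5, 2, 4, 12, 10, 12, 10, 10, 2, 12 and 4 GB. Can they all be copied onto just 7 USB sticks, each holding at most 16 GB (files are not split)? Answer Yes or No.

Yes

A valid assignment using 7 USB sticks:
  USB stick 1: 12 + 4 = 16
  USB stick 2: 12 + 4 = 16
  USB stick 3: 12 + 2 + 2 = 16
  USB stick 4: 11 + 5 = 16
  USB stick 5: 10 = 10
  USB stick 6: 10 = 10
  USB stick 7: 10 = 10
Every load is within 16 GB, so 7 USB sticks suffice.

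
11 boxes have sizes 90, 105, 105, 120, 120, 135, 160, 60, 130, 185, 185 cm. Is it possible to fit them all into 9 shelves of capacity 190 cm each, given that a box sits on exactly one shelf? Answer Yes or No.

No

Total = 1395 cm; ⌈1395/190⌉ = 8.
9 boxes each exceed half the capacity and cannot share a shelf, forcing at least 9 shelves.
The bound of 9 does not rule out 9, but exhaustive search shows no assignment into 9 shelves of capacity 190 cm exists — the minimum is 10.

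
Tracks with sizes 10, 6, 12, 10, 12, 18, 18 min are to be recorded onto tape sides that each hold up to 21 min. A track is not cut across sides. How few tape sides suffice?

5

Total = 18 + 18 + 12 + 12 + 10 + 10 + 6 = 86 min.
Lower bound: ⌈86/21⌉ = 5 tape sides.
A packing using 5 tape sides:
  side 1: 18 = 18
  side 2: 18 = 18
  side 3: 12 + 6 = 18
  side 4: 12 = 12
  side 5: 10 + 10 = 20
This matches the lower bound, so 5 is optimal.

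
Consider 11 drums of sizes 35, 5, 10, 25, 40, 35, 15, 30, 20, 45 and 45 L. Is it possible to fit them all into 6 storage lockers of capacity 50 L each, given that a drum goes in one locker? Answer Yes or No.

Total = 305 L; ⌈305/50⌉ = 7.
At least 7 storage lockers are required, but only 6 are allowed.

No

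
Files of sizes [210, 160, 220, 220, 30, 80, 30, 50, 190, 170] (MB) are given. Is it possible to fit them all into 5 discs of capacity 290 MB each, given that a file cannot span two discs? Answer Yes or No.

No

Total = 1360 MB; ⌈1360/290⌉ = 5.
6 files each exceed half the capacity and cannot share a disc, forcing at least 6 discs.
At least 6 discs are required, but only 5 are allowed.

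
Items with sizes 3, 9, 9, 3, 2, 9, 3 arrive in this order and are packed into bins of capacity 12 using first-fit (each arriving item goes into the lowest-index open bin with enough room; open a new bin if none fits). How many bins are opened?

4

  3 → bin 1 (new)  [load 3/12]
  9 → bin 1  [load 12/12]
  9 → bin 2 (new)  [load 9/12]
  3 → bin 2  [load 12/12]
  2 → bin 3 (new)  [load 2/12]
  9 → bin 3  [load 11/12]
  3 → bin 4 (new)  [load 3/12]
4 bins opened.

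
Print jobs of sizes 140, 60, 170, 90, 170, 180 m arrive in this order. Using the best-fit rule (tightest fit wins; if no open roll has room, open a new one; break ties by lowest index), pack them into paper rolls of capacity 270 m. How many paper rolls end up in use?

  140 → roll 1 (new)  [load 140/270]
  60 → roll 1  [load 200/270]
  170 → roll 2 (new)  [load 170/270]
  90 → roll 2  [load 260/270]
  170 → roll 3 (new)  [load 170/270]
  180 → roll 4 (new)  [load 180/270]
4 paper rolls opened.

4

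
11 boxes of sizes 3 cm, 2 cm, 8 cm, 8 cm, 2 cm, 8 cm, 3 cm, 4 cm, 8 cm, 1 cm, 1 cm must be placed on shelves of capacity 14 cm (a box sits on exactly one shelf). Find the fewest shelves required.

Total = 8 + 8 + 8 + 8 + 4 + 3 + 3 + 2 + 2 + 1 + 1 = 48 cm.
Lower bound: ⌈48/14⌉ = 4 shelves.
A packing using 4 shelves:
  shelf 1: 8 + 4 + 2 = 14
  shelf 2: 8 + 3 + 3 = 14
  shelf 3: 8 + 2 + 1 + 1 = 12
  shelf 4: 8 = 8
This matches the lower bound, so 4 is optimal.

4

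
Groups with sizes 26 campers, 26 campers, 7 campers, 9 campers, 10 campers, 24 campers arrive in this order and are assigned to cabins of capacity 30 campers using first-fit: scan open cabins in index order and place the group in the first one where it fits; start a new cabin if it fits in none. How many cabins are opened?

  26 → cabin 1 (new)  [load 26/30]
  26 → cabin 2 (new)  [load 26/30]
  7 → cabin 3 (new)  [load 7/30]
  9 → cabin 3  [load 16/30]
  10 → cabin 3  [load 26/30]
  24 → cabin 4 (new)  [load 24/30]
4 cabins opened.

4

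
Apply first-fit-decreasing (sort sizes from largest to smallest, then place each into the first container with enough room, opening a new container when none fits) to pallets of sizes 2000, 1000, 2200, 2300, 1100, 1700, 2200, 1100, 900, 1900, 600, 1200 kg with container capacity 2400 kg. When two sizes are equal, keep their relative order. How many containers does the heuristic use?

9

Sorted descending: 2300, 2200, 2200, 2000, 1900, 1700, 1200, 1100, 1100, 1000, 900, 600.
  2300 → container 1 (new)  [load 2300/2400]
  2200 → container 2 (new)  [load 2200/2400]
  2200 → container 3 (new)  [load 2200/2400]
  2000 → container 4 (new)  [load 2000/2400]
  1900 → container 5 (new)  [load 1900/2400]
  1700 → container 6 (new)  [load 1700/2400]
  1200 → container 7 (new)  [load 1200/2400]
  1100 → container 7  [load 2300/2400]
  1100 → container 8 (new)  [load 1100/2400]
  1000 → container 8  [load 2100/2400]
  900 → container 9 (new)  [load 900/2400]
  600 → container 6  [load 2300/2400]
9 containers opened.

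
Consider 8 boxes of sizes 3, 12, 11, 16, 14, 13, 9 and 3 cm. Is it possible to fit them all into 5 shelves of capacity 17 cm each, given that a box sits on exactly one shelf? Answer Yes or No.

No

Total = 81 cm; ⌈81/17⌉ = 5.
6 boxes each exceed half the capacity and cannot share a shelf, forcing at least 6 shelves.
At least 6 shelves are required, but only 5 are allowed.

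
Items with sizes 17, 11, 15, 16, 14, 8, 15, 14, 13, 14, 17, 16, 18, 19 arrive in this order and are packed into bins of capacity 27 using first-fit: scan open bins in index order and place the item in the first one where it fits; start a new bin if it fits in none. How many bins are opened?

11

  17 → bin 1 (new)  [load 17/27]
  11 → bin 2 (new)  [load 11/27]
  15 → bin 2  [load 26/27]
  16 → bin 3 (new)  [load 16/27]
  14 → bin 4 (new)  [load 14/27]
  8 → bin 1  [load 25/27]
  15 → bin 5 (new)  [load 15/27]
  14 → bin 6 (new)  [load 14/27]
  13 → bin 4  [load 27/27]
  14 → bin 7 (new)  [load 14/27]
  17 → bin 8 (new)  [load 17/27]
  16 → bin 9 (new)  [load 16/27]
  18 → bin 10 (new)  [load 18/27]
  19 → bin 11 (new)  [load 19/27]
11 bins opened.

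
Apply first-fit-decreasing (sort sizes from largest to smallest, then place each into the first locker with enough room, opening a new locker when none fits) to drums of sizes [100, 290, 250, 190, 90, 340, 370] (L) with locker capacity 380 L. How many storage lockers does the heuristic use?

5

Sorted descending: 370, 340, 290, 250, 190, 100, 90.
  370 → locker 1 (new)  [load 370/380]
  340 → locker 2 (new)  [load 340/380]
  290 → locker 3 (new)  [load 290/380]
  250 → locker 4 (new)  [load 250/380]
  190 → locker 5 (new)  [load 190/380]
  100 → locker 4  [load 350/380]
  90 → locker 3  [load 380/380]
5 storage lockers opened.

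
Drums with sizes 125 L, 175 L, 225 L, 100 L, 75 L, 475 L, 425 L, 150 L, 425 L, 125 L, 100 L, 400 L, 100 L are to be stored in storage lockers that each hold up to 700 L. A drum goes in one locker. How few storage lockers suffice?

5

Total = 475 + 425 + 425 + 400 + 225 + 175 + 150 + 125 + 125 + 100 + 100 + 100 + 75 = 2900 L.
Lower bound: ⌈2900/700⌉ = 5 storage lockers.
A packing using 5 storage lockers:
  locker 1: 475 + 225 = 700
  locker 2: 425 + 175 + 100 = 700
  locker 3: 425 + 150 + 125 = 700
  locker 4: 400 + 125 + 100 + 75 = 700
  locker 5: 100 = 100
This matches the lower bound, so 5 is optimal.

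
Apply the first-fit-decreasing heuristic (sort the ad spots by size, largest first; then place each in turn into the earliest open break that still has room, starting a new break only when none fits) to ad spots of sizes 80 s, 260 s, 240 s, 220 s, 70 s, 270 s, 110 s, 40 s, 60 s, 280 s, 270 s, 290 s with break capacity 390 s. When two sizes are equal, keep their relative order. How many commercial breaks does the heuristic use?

Sorted descending: 290, 280, 270, 270, 260, 240, 220, 110, 80, 70, 60, 40.
  290 → break 1 (new)  [load 290/390]
  280 → break 2 (new)  [load 280/390]
  270 → break 3 (new)  [load 270/390]
  270 → break 4 (new)  [load 270/390]
  260 → break 5 (new)  [load 260/390]
  240 → break 6 (new)  [load 240/390]
  220 → break 7 (new)  [load 220/390]
  110 → break 2  [load 390/390]
  80 → break 1  [load 370/390]
  70 → break 3  [load 340/390]
  60 → break 4  [load 330/390]
  40 → break 3  [load 380/390]
7 commercial breaks opened.

7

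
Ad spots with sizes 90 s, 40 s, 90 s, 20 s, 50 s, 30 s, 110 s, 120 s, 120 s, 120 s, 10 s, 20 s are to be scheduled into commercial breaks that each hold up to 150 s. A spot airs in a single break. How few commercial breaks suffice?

Total = 120 + 120 + 120 + 110 + 90 + 90 + 50 + 40 + 30 + 20 + 20 + 10 = 820 s.
Lower bound: ⌈820/150⌉ = 6 commercial breaks.
A packing using 6 commercial breaks:
  break 1: 120 + 30 = 150
  break 2: 120 + 20 + 10 = 150
  break 3: 120 + 20 = 140
  break 4: 110 + 40 = 150
  break 5: 90 + 50 = 140
  break 6: 90 = 90
This matches the lower bound, so 6 is optimal.

6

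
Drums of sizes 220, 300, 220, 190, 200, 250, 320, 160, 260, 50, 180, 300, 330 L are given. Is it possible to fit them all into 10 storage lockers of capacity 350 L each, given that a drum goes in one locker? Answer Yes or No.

Total = 2980 L; ⌈2980/350⌉ = 9.
11 drums each exceed half the capacity and cannot share a locker, forcing at least 11 storage lockers.
At least 11 storage lockers are required, but only 10 are allowed.

No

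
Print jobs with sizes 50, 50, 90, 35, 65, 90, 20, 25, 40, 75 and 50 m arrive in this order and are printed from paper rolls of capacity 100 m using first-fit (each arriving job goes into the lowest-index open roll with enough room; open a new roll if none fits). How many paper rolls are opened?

  50 → roll 1 (new)  [load 50/100]
  50 → roll 1  [load 100/100]
  90 → roll 2 (new)  [load 90/100]
  35 → roll 3 (new)  [load 35/100]
  65 → roll 3  [load 100/100]
  90 → roll 4 (new)  [load 90/100]
  20 → roll 5 (new)  [load 20/100]
  25 → roll 5  [load 45/100]
  40 → roll 5  [load 85/100]
  75 → roll 6 (new)  [load 75/100]
  50 → roll 7 (new)  [load 50/100]
7 paper rolls opened.

7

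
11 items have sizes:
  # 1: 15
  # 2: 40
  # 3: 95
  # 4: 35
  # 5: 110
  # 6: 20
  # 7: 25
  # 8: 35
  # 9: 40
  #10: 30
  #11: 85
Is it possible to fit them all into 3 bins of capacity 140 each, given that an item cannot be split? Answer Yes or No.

No

Total = 530; ⌈530/140⌉ = 4.
At least 4 bins are required, but only 3 are allowed.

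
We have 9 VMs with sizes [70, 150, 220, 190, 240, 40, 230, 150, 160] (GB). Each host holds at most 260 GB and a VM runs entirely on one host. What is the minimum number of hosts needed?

7

Total = 240 + 230 + 220 + 190 + 160 + 150 + 150 + 70 + 40 = 1450 GB.
Lower bound: ⌈1450/260⌉ = 6 hosts.
Also, 7 VMs each exceed 130 GB, and no two of those can share a host, so at least 7 hosts are needed.
A packing using 7 hosts:
  host 1: 240 = 240
  host 2: 230 = 230
  host 3: 220 + 40 = 260
  host 4: 190 + 70 = 260
  host 5: 160 = 160
  host 6: 150 = 150
  host 7: 150 = 150
This matches the lower bound, so 7 is optimal.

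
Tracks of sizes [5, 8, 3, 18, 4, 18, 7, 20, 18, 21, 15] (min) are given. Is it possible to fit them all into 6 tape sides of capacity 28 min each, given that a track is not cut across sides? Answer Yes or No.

Yes

A valid assignment using 6 tape sides:
  side 1: 21 + 7 = 28
  side 2: 20 + 8 = 28
  side 3: 18 + 5 + 4 = 27
  side 4: 18 + 3 = 21
  side 5: 18 = 18
  side 6: 15 = 15
Every load is within 28 min, so 6 tape sides suffice.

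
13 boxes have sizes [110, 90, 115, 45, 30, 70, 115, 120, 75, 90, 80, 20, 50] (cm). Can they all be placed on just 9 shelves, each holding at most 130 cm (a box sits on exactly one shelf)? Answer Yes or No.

A valid assignment using 9 shelves:
  shelf 1: 120 = 120
  shelf 2: 115 = 115
  shelf 3: 115 = 115
  shelf 4: 110 + 20 = 130
  shelf 5: 90 + 30 = 120
  shelf 6: 90 = 90
  shelf 7: 80 + 50 = 130
  shelf 8: 75 + 45 = 120
  shelf 9: 70 = 70
Every load is within 130 cm, so 9 shelves suffice.

Yes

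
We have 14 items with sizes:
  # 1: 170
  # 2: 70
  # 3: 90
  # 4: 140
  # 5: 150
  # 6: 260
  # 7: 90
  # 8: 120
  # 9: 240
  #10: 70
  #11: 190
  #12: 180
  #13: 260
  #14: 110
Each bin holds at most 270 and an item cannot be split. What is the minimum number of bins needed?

9

Total = 260 + 260 + 240 + 190 + 180 + 170 + 150 + 140 + 120 + 110 + 90 + 90 + 70 + 70 = 2140.
Lower bound: ⌈2140/270⌉ = 8 bins.
A packing using 9 bins:
  bin 1: 260 = 260
  bin 2: 260 = 260
  bin 3: 240 = 240
  bin 4: 190 + 70 = 260
  bin 5: 180 + 90 = 270
  bin 6: 170 + 90 = 260
  bin 7: 150 + 120 = 270
  bin 8: 140 + 110 = 250
  bin 9: 70 = 70
No arrangement into 8 bins stays within capacity, so 9 is optimal.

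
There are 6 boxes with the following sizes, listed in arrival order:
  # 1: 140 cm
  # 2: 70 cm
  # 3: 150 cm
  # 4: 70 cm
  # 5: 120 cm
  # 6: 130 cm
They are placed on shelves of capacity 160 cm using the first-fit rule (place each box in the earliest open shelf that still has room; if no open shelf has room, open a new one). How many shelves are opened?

  140 → shelf 1 (new)  [load 140/160]
  70 → shelf 2 (new)  [load 70/160]
  150 → shelf 3 (new)  [load 150/160]
  70 → shelf 2  [load 140/160]
  120 → shelf 4 (new)  [load 120/160]
  130 → shelf 5 (new)  [load 130/160]
5 shelves opened.

5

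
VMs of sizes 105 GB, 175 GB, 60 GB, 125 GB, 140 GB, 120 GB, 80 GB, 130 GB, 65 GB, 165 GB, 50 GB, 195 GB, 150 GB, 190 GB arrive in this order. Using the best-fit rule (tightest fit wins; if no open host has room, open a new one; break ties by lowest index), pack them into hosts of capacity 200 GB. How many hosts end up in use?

  105 → host 1 (new)  [load 105/200]
  175 → host 2 (new)  [load 175/200]
  60 → host 1  [load 165/200]
  125 → host 3 (new)  [load 125/200]
  140 → host 4 (new)  [load 140/200]
  120 → host 5 (new)  [load 120/200]
  80 → host 5  [load 200/200]
  130 → host 6 (new)  [load 130/200]
  65 → host 6  [load 195/200]
  165 → host 7 (new)  [load 165/200]
  50 → host 4  [load 190/200]
  195 → host 8 (new)  [load 195/200]
  150 → host 9 (new)  [load 150/200]
  190 → host 10 (new)  [load 190/200]
10 hosts opened.

10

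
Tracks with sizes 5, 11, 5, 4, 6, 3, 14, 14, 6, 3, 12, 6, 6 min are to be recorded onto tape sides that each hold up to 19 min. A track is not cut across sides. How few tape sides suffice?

Total = 14 + 14 + 12 + 11 + 6 + 6 + 6 + 6 + 5 + 5 + 4 + 3 + 3 = 95 min.
Lower bound: ⌈95/19⌉ = 5 tape sides.
A packing using 6 tape sides:
  side 1: 14 + 5 = 19
  side 2: 14 + 5 = 19
  side 3: 12 + 6 = 18
  side 4: 11 + 6 = 17
  side 5: 6 + 6 + 4 + 3 = 19
  side 6: 3 = 3
No arrangement into 5 tape sides stays within capacity, so 6 is optimal.

6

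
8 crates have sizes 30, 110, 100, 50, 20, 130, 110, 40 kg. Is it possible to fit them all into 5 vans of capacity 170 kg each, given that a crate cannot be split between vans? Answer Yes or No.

A valid assignment using 4 vans:
  van 1: 130 + 40 = 170
  van 2: 110 + 50 = 160
  van 3: 110 + 30 + 20 = 160
  van 4: 100 = 100
That uses only 4 ≤ 5, so 5 vans are enough.

Yes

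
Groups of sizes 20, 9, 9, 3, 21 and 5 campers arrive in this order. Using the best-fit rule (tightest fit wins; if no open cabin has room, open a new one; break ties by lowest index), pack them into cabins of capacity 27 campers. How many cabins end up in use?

3

  20 → cabin 1 (new)  [load 20/27]
  9 → cabin 2 (new)  [load 9/27]
  9 → cabin 2  [load 18/27]
  3 → cabin 1  [load 23/27]
  21 → cabin 3 (new)  [load 21/27]
  5 → cabin 3  [load 26/27]
3 cabins opened.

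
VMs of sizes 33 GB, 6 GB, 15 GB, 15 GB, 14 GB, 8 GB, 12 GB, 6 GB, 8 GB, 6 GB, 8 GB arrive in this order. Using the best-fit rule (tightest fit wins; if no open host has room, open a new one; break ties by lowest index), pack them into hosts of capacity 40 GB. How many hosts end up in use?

  33 → host 1 (new)  [load 33/40]
  6 → host 1  [load 39/40]
  15 → host 2 (new)  [load 15/40]
  15 → host 2  [load 30/40]
  14 → host 3 (new)  [load 14/40]
  8 → host 2  [load 38/40]
  12 → host 3  [load 26/40]
  6 → host 3  [load 32/40]
  8 → host 3  [load 40/40]
  6 → host 4 (new)  [load 6/40]
  8 → host 4  [load 14/40]
4 hosts opened.

4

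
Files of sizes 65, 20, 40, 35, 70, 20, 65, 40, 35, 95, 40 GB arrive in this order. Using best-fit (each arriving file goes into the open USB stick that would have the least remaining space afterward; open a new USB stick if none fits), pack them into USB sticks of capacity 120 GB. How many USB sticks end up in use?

  65 → USB stick 1 (new)  [load 65/120]
  20 → USB stick 1  [load 85/120]
  40 → USB stick 2 (new)  [load 40/120]
  35 → USB stick 1  [load 120/120]
  70 → USB stick 2  [load 110/120]
  20 → USB stick 3 (new)  [load 20/120]
  65 → USB stick 3  [load 85/120]
  40 → USB stick 4 (new)  [load 40/120]
  35 → USB stick 3  [load 120/120]
  95 → USB stick 5 (new)  [load 95/120]
  40 → USB stick 4  [load 80/120]
5 USB sticks opened.

5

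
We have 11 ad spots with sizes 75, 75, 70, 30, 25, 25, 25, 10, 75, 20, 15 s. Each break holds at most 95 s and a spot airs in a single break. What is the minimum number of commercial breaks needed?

5

Total = 75 + 75 + 75 + 70 + 30 + 25 + 25 + 25 + 20 + 15 + 10 = 445 s.
Lower bound: ⌈445/95⌉ = 5 commercial breaks.
A packing using 5 commercial breaks:
  break 1: 75 + 20 = 95
  break 2: 75 + 15 = 90
  break 3: 75 + 10 = 85
  break 4: 70 + 25 = 95
  break 5: 30 + 25 + 25 = 80
This matches the lower bound, so 5 is optimal.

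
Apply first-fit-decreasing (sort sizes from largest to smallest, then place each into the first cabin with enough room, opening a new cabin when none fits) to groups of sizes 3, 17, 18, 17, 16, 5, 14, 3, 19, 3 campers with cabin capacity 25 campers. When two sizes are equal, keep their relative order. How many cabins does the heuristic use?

6

Sorted descending: 19, 18, 17, 17, 16, 14, 5, 3, 3, 3.
  19 → cabin 1 (new)  [load 19/25]
  18 → cabin 2 (new)  [load 18/25]
  17 → cabin 3 (new)  [load 17/25]
  17 → cabin 4 (new)  [load 17/25]
  16 → cabin 5 (new)  [load 16/25]
  14 → cabin 6 (new)  [load 14/25]
  5 → cabin 1  [load 24/25]
  3 → cabin 2  [load 21/25]
  3 → cabin 2  [load 24/25]
  3 → cabin 3  [load 20/25]
6 cabins opened.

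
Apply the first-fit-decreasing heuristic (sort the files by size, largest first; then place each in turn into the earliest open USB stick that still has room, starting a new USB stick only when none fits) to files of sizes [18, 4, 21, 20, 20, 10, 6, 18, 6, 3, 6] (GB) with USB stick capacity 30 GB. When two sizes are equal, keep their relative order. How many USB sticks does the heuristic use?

5

Sorted descending: 21, 20, 20, 18, 18, 10, 6, 6, 6, 4, 3.
  21 → USB stick 1 (new)  [load 21/30]
  20 → USB stick 2 (new)  [load 20/30]
  20 → USB stick 3 (new)  [load 20/30]
  18 → USB stick 4 (new)  [load 18/30]
  18 → USB stick 5 (new)  [load 18/30]
  10 → USB stick 2  [load 30/30]
  6 → USB stick 1  [load 27/30]
  6 → USB stick 3  [load 26/30]
  6 → USB stick 4  [load 24/30]
  4 → USB stick 3  [load 30/30]
  3 → USB stick 1  [load 30/30]
5 USB sticks opened.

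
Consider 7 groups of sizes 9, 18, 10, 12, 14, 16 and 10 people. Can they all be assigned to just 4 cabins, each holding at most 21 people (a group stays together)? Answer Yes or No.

No

Total = 89 people; ⌈89/21⌉ = 5.
At least 5 cabins are required, but only 4 are allowed.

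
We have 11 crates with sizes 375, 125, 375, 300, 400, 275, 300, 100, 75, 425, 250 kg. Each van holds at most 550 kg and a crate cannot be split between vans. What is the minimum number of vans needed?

Total = 425 + 400 + 375 + 375 + 300 + 300 + 275 + 250 + 125 + 100 + 75 = 3000 kg.
Lower bound: ⌈3000/550⌉ = 6 vans.
A packing using 7 vans:
  van 1: 425 + 125 = 550
  van 2: 400 + 100 = 500
  van 3: 375 + 75 = 450
  van 4: 375 = 375
  van 5: 300 + 250 = 550
  van 6: 300 = 300
  van 7: 275 = 275
No arrangement into 6 vans stays within capacity, so 7 is optimal.

7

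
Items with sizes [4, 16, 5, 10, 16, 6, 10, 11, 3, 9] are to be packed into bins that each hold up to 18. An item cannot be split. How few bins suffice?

Total = 16 + 16 + 11 + 10 + 10 + 9 + 6 + 5 + 4 + 3 = 90.
Lower bound: ⌈90/18⌉ = 5 bins.
A packing using 6 bins:
  bin 1: 16 = 16
  bin 2: 16 = 16
  bin 3: 11 + 6 = 17
  bin 4: 10 + 5 + 3 = 18
  bin 5: 10 + 4 = 14
  bin 6: 9 = 9
No arrangement into 5 bins stays within capacity, so 6 is optimal.

6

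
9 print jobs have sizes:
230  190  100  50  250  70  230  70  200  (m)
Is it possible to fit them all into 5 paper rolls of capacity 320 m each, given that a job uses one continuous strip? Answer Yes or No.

Yes

A valid assignment using 5 paper rolls:
  roll 1: 250 + 70 = 320
  roll 2: 230 + 70 = 300
  roll 3: 230 + 50 = 280
  roll 4: 200 + 100 = 300
  roll 5: 190 = 190
Every load is within 320 m, so 5 paper rolls suffice.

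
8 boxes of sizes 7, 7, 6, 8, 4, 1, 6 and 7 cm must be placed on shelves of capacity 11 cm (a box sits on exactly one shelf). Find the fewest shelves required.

6

Total = 8 + 7 + 7 + 7 + 6 + 6 + 4 + 1 = 46 cm.
Lower bound: ⌈46/11⌉ = 5 shelves.
Also, 6 boxes each exceed 11/2 cm, and no two of those can share a shelf, so at least 6 shelves are needed.
A packing using 6 shelves:
  shelf 1: 8 + 1 = 9
  shelf 2: 7 + 4 = 11
  shelf 3: 7 = 7
  shelf 4: 7 = 7
  shelf 5: 6 = 6
  shelf 6: 6 = 6
This matches the lower bound, so 6 is optimal.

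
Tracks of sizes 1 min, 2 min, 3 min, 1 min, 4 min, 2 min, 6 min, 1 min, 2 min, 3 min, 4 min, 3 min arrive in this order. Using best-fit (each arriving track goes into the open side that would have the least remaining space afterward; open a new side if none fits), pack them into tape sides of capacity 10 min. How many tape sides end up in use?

  1 → side 1 (new)  [load 1/10]
  2 → side 1  [load 3/10]
  3 → side 1  [load 6/10]
  1 → side 1  [load 7/10]
  4 → side 2 (new)  [load 4/10]
  2 → side 1  [load 9/10]
  6 → side 2  [load 10/10]
  1 → side 1  [load 10/10]
  2 → side 3 (new)  [load 2/10]
  3 → side 3  [load 5/10]
  4 → side 3  [load 9/10]
  3 → side 4 (new)  [load 3/10]
4 tape sides opened.

4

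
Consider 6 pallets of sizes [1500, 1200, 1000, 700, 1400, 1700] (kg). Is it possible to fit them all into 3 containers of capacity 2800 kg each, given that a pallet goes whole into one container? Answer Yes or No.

A valid assignment using 3 containers:
  container 1: 1700 + 1000 = 2700
  container 2: 1500 + 1200 = 2700
  container 3: 1400 + 700 = 2100
Every load is within 2800 kg, so 3 containers suffice.

Yes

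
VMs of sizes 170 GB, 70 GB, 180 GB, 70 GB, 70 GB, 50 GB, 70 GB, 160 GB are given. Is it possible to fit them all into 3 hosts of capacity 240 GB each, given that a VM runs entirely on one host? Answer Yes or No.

No

Total = 840 GB; ⌈840/240⌉ = 4.
At least 4 hosts are required, but only 3 are allowed.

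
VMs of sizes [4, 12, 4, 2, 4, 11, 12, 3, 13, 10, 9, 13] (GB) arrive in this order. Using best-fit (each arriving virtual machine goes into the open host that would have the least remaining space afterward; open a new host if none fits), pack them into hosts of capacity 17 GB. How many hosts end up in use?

8

  4 → host 1 (new)  [load 4/17]
  12 → host 1  [load 16/17]
  4 → host 2 (new)  [load 4/17]
  2 → host 2  [load 6/17]
  4 → host 2  [load 10/17]
  11 → host 3 (new)  [load 11/17]
  12 → host 4 (new)  [load 12/17]
  3 → host 4  [load 15/17]
  13 → host 5 (new)  [load 13/17]
  10 → host 6 (new)  [load 10/17]
  9 → host 7 (new)  [load 9/17]
  13 → host 8 (new)  [load 13/17]
8 hosts opened.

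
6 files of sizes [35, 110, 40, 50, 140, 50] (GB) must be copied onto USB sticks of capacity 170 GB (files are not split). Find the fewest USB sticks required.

Total = 140 + 110 + 50 + 50 + 40 + 35 = 425 GB.
Lower bound: ⌈425/170⌉ = 3 USB sticks.
A packing using 3 USB sticks:
  USB stick 1: 140 = 140
  USB stick 2: 110 + 50 = 160
  USB stick 3: 50 + 40 + 35 = 125
This matches the lower bound, so 3 is optimal.

3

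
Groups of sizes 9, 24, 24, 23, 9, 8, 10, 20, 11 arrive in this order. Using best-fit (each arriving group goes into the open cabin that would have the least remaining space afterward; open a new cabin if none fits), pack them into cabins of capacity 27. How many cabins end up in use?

  9 → cabin 1 (new)  [load 9/27]
  24 → cabin 2 (new)  [load 24/27]
  24 → cabin 3 (new)  [load 24/27]
  23 → cabin 4 (new)  [load 23/27]
  9 → cabin 1  [load 18/27]
  8 → cabin 1  [load 26/27]
  10 → cabin 5 (new)  [load 10/27]
  20 → cabin 6 (new)  [load 20/27]
  11 → cabin 5  [load 21/27]
6 cabins opened.

6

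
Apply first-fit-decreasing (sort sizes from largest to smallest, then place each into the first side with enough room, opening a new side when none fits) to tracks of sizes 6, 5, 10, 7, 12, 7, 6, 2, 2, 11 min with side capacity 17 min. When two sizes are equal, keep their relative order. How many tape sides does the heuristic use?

Sorted descending: 12, 11, 10, 7, 7, 6, 6, 5, 2, 2.
  12 → side 1 (new)  [load 12/17]
  11 → side 2 (new)  [load 11/17]
  10 → side 3 (new)  [load 10/17]
  7 → side 3  [load 17/17]
  7 → side 4 (new)  [load 7/17]
  6 → side 2  [load 17/17]
  6 → side 4  [load 13/17]
  5 → side 1  [load 17/17]
  2 → side 4  [load 15/17]
  2 → side 4  [load 17/17]
4 tape sides opened.

4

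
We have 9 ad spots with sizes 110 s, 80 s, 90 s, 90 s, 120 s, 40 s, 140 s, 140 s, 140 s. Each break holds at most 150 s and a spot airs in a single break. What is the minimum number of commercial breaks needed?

Total = 140 + 140 + 140 + 120 + 110 + 90 + 90 + 80 + 40 = 950 s.
Lower bound: ⌈950/150⌉ = 7 commercial breaks.
Also, 8 ad spots each exceed 75 s, and no two of those can share a break, so at least 8 commercial breaks are needed.
A packing using 8 commercial breaks:
  break 1: 140 = 140
  break 2: 140 = 140
  break 3: 140 = 140
  break 4: 120 = 120
  break 5: 110 + 40 = 150
  break 6: 90 = 90
  break 7: 90 = 90
  break 8: 80 = 80
This matches the lower bound, so 8 is optimal.

8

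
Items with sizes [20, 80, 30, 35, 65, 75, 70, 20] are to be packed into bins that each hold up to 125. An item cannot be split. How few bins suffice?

4

Total = 80 + 75 + 70 + 65 + 35 + 30 + 20 + 20 = 395.
Lower bound: ⌈395/125⌉ = 4 bins.
A packing using 4 bins:
  bin 1: 80 + 35 = 115
  bin 2: 75 + 30 + 20 = 125
  bin 3: 70 + 20 = 90
  bin 4: 65 = 65
This matches the lower bound, so 4 is optimal.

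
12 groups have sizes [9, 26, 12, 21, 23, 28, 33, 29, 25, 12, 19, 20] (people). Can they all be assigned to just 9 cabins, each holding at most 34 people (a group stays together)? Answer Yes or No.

A valid assignment using 9 cabins:
  cabin 1: 33 = 33
  cabin 2: 29 = 29
  cabin 3: 28 = 28
  cabin 4: 26 = 26
  cabin 5: 25 + 9 = 34
  cabin 6: 23 = 23
  cabin 7: 21 + 12 = 33
  cabin 8: 20 + 12 = 32
  cabin 9: 19 = 19
Every load is within 34 people, so 9 cabins suffice.

Yes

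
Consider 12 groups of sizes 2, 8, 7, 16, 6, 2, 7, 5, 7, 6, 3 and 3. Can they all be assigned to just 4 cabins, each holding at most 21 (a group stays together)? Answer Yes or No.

A valid assignment using 4 cabins:
  cabin 1: 16 + 5 = 21
  cabin 2: 8 + 7 + 6 = 21
  cabin 3: 7 + 7 + 6 = 20
  cabin 4: 3 + 3 + 2 + 2 = 10
Every load is within 21, so 4 cabins suffice.

Yes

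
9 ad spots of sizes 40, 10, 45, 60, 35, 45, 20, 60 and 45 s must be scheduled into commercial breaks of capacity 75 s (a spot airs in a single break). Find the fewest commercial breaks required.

Total = 60 + 60 + 45 + 45 + 45 + 40 + 35 + 20 + 10 = 360 s.
Lower bound: ⌈360/75⌉ = 5 commercial breaks.
Also, 6 ad spots each exceed 75/2 s, and no two of those can share a break, so at least 6 commercial breaks are needed.
A packing using 6 commercial breaks:
  break 1: 60 + 10 = 70
  break 2: 60 = 60
  break 3: 45 + 20 = 65
  break 4: 45 = 45
  break 5: 45 = 45
  break 6: 40 + 35 = 75
This matches the lower bound, so 6 is optimal.

6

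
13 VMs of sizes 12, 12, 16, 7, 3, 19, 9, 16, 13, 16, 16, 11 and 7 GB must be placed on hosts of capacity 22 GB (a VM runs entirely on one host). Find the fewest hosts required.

9

Total = 19 + 16 + 16 + 16 + 16 + 13 + 12 + 12 + 11 + 9 + 7 + 7 + 3 = 157 GB.
Lower bound: ⌈157/22⌉ = 8 hosts.
A packing using 9 hosts:
  host 1: 19 + 3 = 22
  host 2: 16 = 16
  host 3: 16 = 16
  host 4: 16 = 16
  host 5: 16 = 16
  host 6: 13 + 9 = 22
  host 7: 12 + 7 = 19
  host 8: 12 + 7 = 19
  host 9: 11 = 11
No arrangement into 8 hosts stays within capacity, so 9 is optimal.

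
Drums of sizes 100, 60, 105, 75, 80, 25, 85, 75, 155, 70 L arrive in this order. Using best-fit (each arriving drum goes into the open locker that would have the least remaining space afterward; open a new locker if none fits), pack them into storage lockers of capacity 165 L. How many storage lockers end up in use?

  100 → locker 1 (new)  [load 100/165]
  60 → locker 1  [load 160/165]
  105 → locker 2 (new)  [load 105/165]
  75 → locker 3 (new)  [load 75/165]
  80 → locker 3  [load 155/165]
  25 → locker 2  [load 130/165]
  85 → locker 4 (new)  [load 85/165]
  75 → locker 4  [load 160/165]
  155 → locker 5 (new)  [load 155/165]
  70 → locker 6 (new)  [load 70/165]
6 storage lockers opened.

6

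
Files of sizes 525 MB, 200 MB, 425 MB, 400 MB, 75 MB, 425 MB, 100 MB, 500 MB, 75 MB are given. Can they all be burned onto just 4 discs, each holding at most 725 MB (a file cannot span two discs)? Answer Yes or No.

Total = 2725 MB; ⌈2725/725⌉ = 4.
5 files each exceed half the capacity and cannot share a disc, forcing at least 5 discs.
At least 5 discs are required, but only 4 are allowed.

No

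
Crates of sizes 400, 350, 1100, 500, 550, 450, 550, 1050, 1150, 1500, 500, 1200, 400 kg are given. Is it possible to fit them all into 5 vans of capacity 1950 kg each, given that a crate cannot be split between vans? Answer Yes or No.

Total = 9700 kg; ⌈9700/1950⌉ = 5.
The bound of 5 does not rule out 5, but exhaustive search shows no assignment into 5 vans of capacity 1950 kg exists — the minimum is 6.

No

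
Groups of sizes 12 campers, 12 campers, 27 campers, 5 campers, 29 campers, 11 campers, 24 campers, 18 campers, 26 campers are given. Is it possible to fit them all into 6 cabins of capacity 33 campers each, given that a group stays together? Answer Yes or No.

A valid assignment using 6 cabins:
  cabin 1: 29 = 29
  cabin 2: 27 + 5 = 32
  cabin 3: 26 = 26
  cabin 4: 24 = 24
  cabin 5: 18 + 12 = 30
  cabin 6: 12 + 11 = 23
Every load is within 33 campers, so 6 cabins suffice.

Yes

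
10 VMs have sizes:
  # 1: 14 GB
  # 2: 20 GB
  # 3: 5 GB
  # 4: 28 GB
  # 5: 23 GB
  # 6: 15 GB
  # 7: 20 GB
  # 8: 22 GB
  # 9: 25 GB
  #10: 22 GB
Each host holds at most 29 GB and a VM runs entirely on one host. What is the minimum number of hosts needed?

8

Total = 28 + 25 + 23 + 22 + 22 + 20 + 20 + 15 + 14 + 5 = 194 GB.
Lower bound: ⌈194/29⌉ = 7 hosts.
Also, 8 VMs each exceed 29/2 GB, and no two of those can share a host, so at least 8 hosts are needed.
A packing using 8 hosts:
  host 1: 28 = 28
  host 2: 25 = 25
  host 3: 23 + 5 = 28
  host 4: 22 = 22
  host 5: 22 = 22
  host 6: 20 = 20
  host 7: 20 = 20
  host 8: 15 + 14 = 29
This matches the lower bound, so 8 is optimal.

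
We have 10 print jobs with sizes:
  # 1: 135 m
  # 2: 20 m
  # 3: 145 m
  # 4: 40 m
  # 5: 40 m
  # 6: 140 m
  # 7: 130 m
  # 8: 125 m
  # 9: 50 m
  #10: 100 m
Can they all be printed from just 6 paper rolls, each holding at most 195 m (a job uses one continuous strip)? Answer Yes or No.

Yes

A valid assignment using 6 paper rolls:
  roll 1: 145 + 50 = 195
  roll 2: 140 + 40 = 180
  roll 3: 135 + 40 + 20 = 195
  roll 4: 130 = 130
  roll 5: 125 = 125
  roll 6: 100 = 100
Every load is within 195 m, so 6 paper rolls suffice.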